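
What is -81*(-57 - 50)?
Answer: 8667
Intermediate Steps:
-81*(-57 - 50) = -81*(-107) = 8667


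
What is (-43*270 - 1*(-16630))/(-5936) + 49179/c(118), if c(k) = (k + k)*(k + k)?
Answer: 770789/20663216 ≈ 0.037302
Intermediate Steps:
c(k) = 4*k**2 (c(k) = (2*k)*(2*k) = 4*k**2)
(-43*270 - 1*(-16630))/(-5936) + 49179/c(118) = (-43*270 - 1*(-16630))/(-5936) + 49179/((4*118**2)) = (-11610 + 16630)*(-1/5936) + 49179/((4*13924)) = 5020*(-1/5936) + 49179/55696 = -1255/1484 + 49179*(1/55696) = -1255/1484 + 49179/55696 = 770789/20663216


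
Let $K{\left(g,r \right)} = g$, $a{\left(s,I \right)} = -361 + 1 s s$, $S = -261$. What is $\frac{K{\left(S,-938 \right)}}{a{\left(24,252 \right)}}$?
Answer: $- \frac{261}{215} \approx -1.214$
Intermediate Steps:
$a{\left(s,I \right)} = -361 + s^{2}$ ($a{\left(s,I \right)} = -361 + s s = -361 + s^{2}$)
$\frac{K{\left(S,-938 \right)}}{a{\left(24,252 \right)}} = - \frac{261}{-361 + 24^{2}} = - \frac{261}{-361 + 576} = - \frac{261}{215}$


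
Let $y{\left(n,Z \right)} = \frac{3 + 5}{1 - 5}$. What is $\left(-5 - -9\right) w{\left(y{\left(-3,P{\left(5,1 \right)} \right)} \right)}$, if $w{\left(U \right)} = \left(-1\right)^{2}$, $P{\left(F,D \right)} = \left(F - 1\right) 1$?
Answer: $4$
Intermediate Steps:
$P{\left(F,D \right)} = -1 + F$ ($P{\left(F,D \right)} = \left(-1 + F\right) 1 = -1 + F$)
$y{\left(n,Z \right)} = -2$ ($y{\left(n,Z \right)} = \frac{8}{-4} = 8 \left(- \frac{1}{4}\right) = -2$)
$w{\left(U \right)} = 1$
$\left(-5 - -9\right) w{\left(y{\left(-3,P{\left(5,1 \right)} \right)} \right)} = \left(-5 - -9\right) 1 = \left(-5 + 9\right) 1 = 4 \cdot 1 = 4$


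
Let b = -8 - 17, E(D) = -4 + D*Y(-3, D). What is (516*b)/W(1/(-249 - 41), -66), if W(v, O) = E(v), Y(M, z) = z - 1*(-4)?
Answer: 1084890000/337559 ≈ 3213.9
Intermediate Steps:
Y(M, z) = 4 + z (Y(M, z) = z + 4 = 4 + z)
E(D) = -4 + D*(4 + D)
W(v, O) = -4 + v*(4 + v)
b = -25
(516*b)/W(1/(-249 - 41), -66) = (516*(-25))/(-4 + (4 + 1/(-249 - 41))/(-249 - 41)) = -12900/(-4 + (4 + 1/(-290))/(-290)) = -12900/(-4 - (4 - 1/290)/290) = -12900/(-4 - 1/290*1159/290) = -12900/(-4 - 1159/84100) = -12900/(-337559/84100) = -12900*(-84100/337559) = 1084890000/337559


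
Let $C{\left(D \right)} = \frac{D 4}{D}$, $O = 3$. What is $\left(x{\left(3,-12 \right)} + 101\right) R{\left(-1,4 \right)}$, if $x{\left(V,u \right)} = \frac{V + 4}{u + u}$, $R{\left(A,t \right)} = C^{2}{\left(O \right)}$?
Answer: $\frac{4834}{3} \approx 1611.3$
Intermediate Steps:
$C{\left(D \right)} = 4$ ($C{\left(D \right)} = \frac{4 D}{D} = 4$)
$R{\left(A,t \right)} = 16$ ($R{\left(A,t \right)} = 4^{2} = 16$)
$x{\left(V,u \right)} = \frac{4 + V}{2 u}$
$\left(x{\left(3,-12 \right)} + 101\right) R{\left(-1,4 \right)} = \left(\frac{4 + 3}{2 \left(-12\right)} + 101\right) 16 = \left(\frac{1}{2} \left(- \frac{1}{12}\right) 7 + 101\right) 16 = \left(- \frac{7}{24} + 101\right) 16 = \frac{2417}{24} \cdot 16 = \frac{4834}{3}$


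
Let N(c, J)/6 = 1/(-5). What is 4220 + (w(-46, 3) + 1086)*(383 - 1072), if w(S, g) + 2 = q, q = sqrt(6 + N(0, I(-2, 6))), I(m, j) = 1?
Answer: -742656 - 1378*sqrt(30)/5 ≈ -7.4417e+5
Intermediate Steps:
N(c, J) = -6/5 (N(c, J) = 6/(-5) = 6*(-1/5) = -6/5)
q = 2*sqrt(30)/5 (q = sqrt(6 - 6/5) = sqrt(24/5) = 2*sqrt(30)/5 ≈ 2.1909)
w(S, g) = -2 + 2*sqrt(30)/5
4220 + (w(-46, 3) + 1086)*(383 - 1072) = 4220 + ((-2 + 2*sqrt(30)/5) + 1086)*(383 - 1072) = 4220 + (1084 + 2*sqrt(30)/5)*(-689) = 4220 + (-746876 - 1378*sqrt(30)/5) = -742656 - 1378*sqrt(30)/5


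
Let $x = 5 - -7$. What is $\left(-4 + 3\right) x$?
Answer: $-12$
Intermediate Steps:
$x = 12$ ($x = 5 + 7 = 12$)
$\left(-4 + 3\right) x = \left(-4 + 3\right) 12 = \left(-1\right) 12 = -12$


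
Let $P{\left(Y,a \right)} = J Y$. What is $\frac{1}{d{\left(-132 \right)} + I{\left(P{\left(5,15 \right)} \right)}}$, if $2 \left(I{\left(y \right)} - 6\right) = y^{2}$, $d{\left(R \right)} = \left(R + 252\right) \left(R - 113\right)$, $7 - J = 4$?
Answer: $- \frac{2}{58563} \approx -3.4151 \cdot 10^{-5}$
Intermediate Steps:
$J = 3$ ($J = 7 - 4 = 3$)
$P{\left(Y,a \right)} = 3 Y$
$d{\left(R \right)} = \left(-113 + R\right) \left(252 + R\right)$ ($d{\left(R \right)} = \left(252 + R\right) \left(-113 + R\right) = \left(-113 + R\right) \left(252 + R\right)$)
$I{\left(y \right)} = 6 + \frac{y^{2}}{2}$
$\frac{1}{d{\left(-132 \right)} + I{\left(P{\left(5,15 \right)} \right)}} = \frac{1}{\left(-28476 + \left(-132\right)^{2} + 139 \left(-132\right)\right) + \left(6 + \frac{\left(3 \cdot 5\right)^{2}}{2}\right)} = \frac{1}{\left(-28476 + 17424 - 18348\right) + \left(6 + \frac{15^{2}}{2}\right)} = \frac{1}{-29400 + \left(6 + \frac{1}{2} \cdot 225\right)} = \frac{1}{-29400 + \left(6 + \frac{225}{2}\right)} = \frac{1}{-29400 + \frac{237}{2}} = \frac{1}{- \frac{58563}{2}} = - \frac{2}{58563}$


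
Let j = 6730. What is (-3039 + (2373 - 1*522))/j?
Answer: -594/3365 ≈ -0.17652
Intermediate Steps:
(-3039 + (2373 - 1*522))/j = (-3039 + (2373 - 1*522))/6730 = (-3039 + (2373 - 522))*(1/6730) = (-3039 + 1851)*(1/6730) = -1188*1/6730 = -594/3365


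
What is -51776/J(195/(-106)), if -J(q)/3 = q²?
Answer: 581755136/114075 ≈ 5099.8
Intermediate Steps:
J(q) = -3*q²
-51776/J(195/(-106)) = -51776/((-3*(195/(-106))²)) = -51776/((-3*(195*(-1/106))²)) = -51776/((-3*(-195/106)²)) = -51776/((-3*38025/11236)) = -51776/(-114075/11236) = -51776*(-11236/114075) = 581755136/114075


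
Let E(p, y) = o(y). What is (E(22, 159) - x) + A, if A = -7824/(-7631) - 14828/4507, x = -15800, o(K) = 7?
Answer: 543570949319/34392917 ≈ 15805.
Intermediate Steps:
E(p, y) = 7
A = -77889700/34392917 (A = -7824*(-1/7631) - 14828*1/4507 = 7824/7631 - 14828/4507 = -77889700/34392917 ≈ -2.2647)
(E(22, 159) - x) + A = (7 - 1*(-15800)) - 77889700/34392917 = (7 + 15800) - 77889700/34392917 = 15807 - 77889700/34392917 = 543570949319/34392917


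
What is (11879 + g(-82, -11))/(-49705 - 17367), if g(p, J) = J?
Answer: -2967/16768 ≈ -0.17694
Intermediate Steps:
(11879 + g(-82, -11))/(-49705 - 17367) = (11879 - 11)/(-49705 - 17367) = 11868/(-67072) = 11868*(-1/67072) = -2967/16768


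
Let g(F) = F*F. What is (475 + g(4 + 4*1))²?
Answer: 290521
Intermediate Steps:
g(F) = F²
(475 + g(4 + 4*1))² = (475 + (4 + 4*1)²)² = (475 + (4 + 4)²)² = (475 + 8²)² = (475 + 64)² = 539² = 290521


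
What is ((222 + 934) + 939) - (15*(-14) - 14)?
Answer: 2319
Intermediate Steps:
((222 + 934) + 939) - (15*(-14) - 14) = (1156 + 939) - (-210 - 14) = 2095 - 1*(-224) = 2095 + 224 = 2319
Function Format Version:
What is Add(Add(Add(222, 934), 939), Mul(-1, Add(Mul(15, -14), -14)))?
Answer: 2319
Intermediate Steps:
Add(Add(Add(222, 934), 939), Mul(-1, Add(Mul(15, -14), -14))) = Add(Add(1156, 939), Mul(-1, Add(-210, -14))) = Add(2095, Mul(-1, -224)) = Add(2095, 224) = 2319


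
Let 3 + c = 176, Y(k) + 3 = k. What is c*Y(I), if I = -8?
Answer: -1903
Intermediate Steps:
Y(k) = -3 + k
c = 173 (c = -3 + 176 = 173)
c*Y(I) = 173*(-3 - 8) = 173*(-11) = -1903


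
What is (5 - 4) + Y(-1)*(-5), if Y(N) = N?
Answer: 6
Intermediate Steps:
(5 - 4) + Y(-1)*(-5) = (5 - 4) - 1*(-5) = 1 + 5 = 6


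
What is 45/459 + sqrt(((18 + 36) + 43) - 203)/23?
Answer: 5/51 + I*sqrt(106)/23 ≈ 0.098039 + 0.44764*I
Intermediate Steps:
45/459 + sqrt(((18 + 36) + 43) - 203)/23 = 45*(1/459) + sqrt((54 + 43) - 203)*(1/23) = 5/51 + sqrt(97 - 203)*(1/23) = 5/51 + sqrt(-106)*(1/23) = 5/51 + (I*sqrt(106))*(1/23) = 5/51 + I*sqrt(106)/23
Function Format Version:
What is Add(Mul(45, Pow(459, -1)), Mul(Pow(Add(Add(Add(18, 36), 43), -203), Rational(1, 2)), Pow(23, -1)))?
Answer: Add(Rational(5, 51), Mul(Rational(1, 23), I, Pow(106, Rational(1, 2)))) ≈ Add(0.098039, Mul(0.44764, I))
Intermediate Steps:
Add(Mul(45, Pow(459, -1)), Mul(Pow(Add(Add(Add(18, 36), 43), -203), Rational(1, 2)), Pow(23, -1))) = Add(Mul(45, Rational(1, 459)), Mul(Pow(Add(Add(54, 43), -203), Rational(1, 2)), Rational(1, 23))) = Add(Rational(5, 51), Mul(Pow(Add(97, -203), Rational(1, 2)), Rational(1, 23))) = Add(Rational(5, 51), Mul(Pow(-106, Rational(1, 2)), Rational(1, 23))) = Add(Rational(5, 51), Mul(Mul(I, Pow(106, Rational(1, 2))), Rational(1, 23))) = Add(Rational(5, 51), Mul(Rational(1, 23), I, Pow(106, Rational(1, 2))))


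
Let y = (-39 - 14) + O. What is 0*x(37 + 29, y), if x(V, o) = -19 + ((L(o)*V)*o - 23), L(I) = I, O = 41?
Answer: 0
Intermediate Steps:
y = -12 (y = (-39 - 14) + 41 = -53 + 41 = -12)
x(V, o) = -42 + V*o² (x(V, o) = -19 + ((o*V)*o - 23) = -19 + ((V*o)*o - 23) = -19 + (V*o² - 23) = -19 + (-23 + V*o²) = -42 + V*o²)
0*x(37 + 29, y) = 0*(-42 + (37 + 29)*(-12)²) = 0*(-42 + 66*144) = 0*(-42 + 9504) = 0*9462 = 0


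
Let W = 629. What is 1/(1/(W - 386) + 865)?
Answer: 243/210196 ≈ 0.0011561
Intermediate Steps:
1/(1/(W - 386) + 865) = 1/(1/(629 - 386) + 865) = 1/(1/243 + 865) = 1/(210196/243) = 243/210196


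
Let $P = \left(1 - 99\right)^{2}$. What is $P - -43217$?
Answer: $52821$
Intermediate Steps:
$P = 9604$ ($P = \left(-98\right)^{2} = 9604$)
$P - -43217 = 9604 - -43217 = 9604 + 43217 = 52821$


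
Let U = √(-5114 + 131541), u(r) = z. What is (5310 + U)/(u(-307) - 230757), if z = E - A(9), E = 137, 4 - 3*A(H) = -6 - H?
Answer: -15930/691879 - 3*√126427/691879 ≈ -0.024566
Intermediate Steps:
A(H) = 10/3 + H/3 (A(H) = 4/3 - (-6 - H)/3 = 4/3 + (2 + H/3) = 10/3 + H/3)
z = 392/3 (z = 137 - (10/3 + (⅓)*9) = 137 - (10/3 + 3) = 137 - 1*19/3 = 137 - 19/3 = 392/3 ≈ 130.67)
u(r) = 392/3
U = √126427 ≈ 355.57
(5310 + U)/(u(-307) - 230757) = (5310 + √126427)/(392/3 - 230757) = (5310 + √126427)/(-691879/3) = (5310 + √126427)*(-3/691879) = -15930/691879 - 3*√126427/691879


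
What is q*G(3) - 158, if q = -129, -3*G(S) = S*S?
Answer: 229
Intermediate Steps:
G(S) = -S²/3 (G(S) = -S*S/3 = -S²/3)
q*G(3) - 158 = -(-43)*3² - 158 = -(-43)*9 - 158 = -129*(-3) - 158 = 387 - 158 = 229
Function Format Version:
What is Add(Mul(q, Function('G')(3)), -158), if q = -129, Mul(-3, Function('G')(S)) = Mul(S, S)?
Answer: 229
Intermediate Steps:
Function('G')(S) = Mul(Rational(-1, 3), Pow(S, 2)) (Function('G')(S) = Mul(Rational(-1, 3), Mul(S, S)) = Mul(Rational(-1, 3), Pow(S, 2)))
Add(Mul(q, Function('G')(3)), -158) = Add(Mul(-129, Mul(Rational(-1, 3), Pow(3, 2))), -158) = Add(Mul(-129, Mul(Rational(-1, 3), 9)), -158) = Add(Mul(-129, -3), -158) = Add(387, -158) = 229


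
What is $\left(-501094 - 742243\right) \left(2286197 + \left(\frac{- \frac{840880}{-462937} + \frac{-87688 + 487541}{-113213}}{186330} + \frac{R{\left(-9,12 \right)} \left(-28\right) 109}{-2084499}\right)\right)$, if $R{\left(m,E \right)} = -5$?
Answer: $- \frac{19287854403922210936466065574012869}{6785493082547127849090} \approx -2.8425 \cdot 10^{12}$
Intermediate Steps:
$\left(-501094 - 742243\right) \left(2286197 + \left(\frac{- \frac{840880}{-462937} + \frac{-87688 + 487541}{-113213}}{186330} + \frac{R{\left(-9,12 \right)} \left(-28\right) 109}{-2084499}\right)\right) = \left(-501094 - 742243\right) \left(2286197 + \left(\frac{- \frac{840880}{-462937} + \frac{-87688 + 487541}{-113213}}{186330} + \frac{\left(-5\right) \left(-28\right) 109}{-2084499}\right)\right) = - 1243337 \left(2286197 + \left(\left(\left(-840880\right) \left(- \frac{1}{462937}\right) + 399853 \left(- \frac{1}{113213}\right)\right) \frac{1}{186330} + 140 \cdot 109 \left(- \frac{1}{2084499}\right)\right)\right) = - 1243337 \left(2286197 + \left(\left(\frac{840880}{462937} - \frac{399853}{113213}\right) \frac{1}{186330} + 15260 \left(- \frac{1}{2084499}\right)\right)\right) = - 1243337 \left(2286197 - \frac{49737056991691644493}{6785493082547127849090}\right) = \left(-1243337\right) \frac{15512973879102939055514366237}{6785493082547127849090} = - \frac{19287854403922210936466065574012869}{6785493082547127849090}$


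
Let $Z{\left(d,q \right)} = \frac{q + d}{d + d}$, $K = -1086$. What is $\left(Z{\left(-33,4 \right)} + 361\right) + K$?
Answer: $- \frac{47821}{66} \approx -724.56$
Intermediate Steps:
$Z{\left(d,q \right)} = \frac{d + q}{2 d}$
$\left(Z{\left(-33,4 \right)} + 361\right) + K = \left(\frac{-33 + 4}{2 \left(-33\right)} + 361\right) - 1086 = \left(\frac{1}{2} \left(- \frac{1}{33}\right) \left(-29\right) + 361\right) - 1086 = \left(\frac{29}{66} + 361\right) - 1086 = \frac{23855}{66} - 1086 = - \frac{47821}{66}$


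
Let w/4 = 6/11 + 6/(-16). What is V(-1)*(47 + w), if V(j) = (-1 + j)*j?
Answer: 1049/11 ≈ 95.364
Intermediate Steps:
w = 15/22 (w = 4*(6/11 + 6/(-16)) = 4*(6*(1/11) + 6*(-1/16)) = 4*(6/11 - 3/8) = 4*(15/88) = 15/22 ≈ 0.68182)
V(j) = j*(-1 + j)
V(-1)*(47 + w) = (-(-1 - 1))*(47 + 15/22) = -1*(-2)*(1049/22) = 2*(1049/22) = 1049/11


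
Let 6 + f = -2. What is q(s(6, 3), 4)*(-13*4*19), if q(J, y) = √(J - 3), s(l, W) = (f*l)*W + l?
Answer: -988*I*√141 ≈ -11732.0*I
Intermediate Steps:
f = -8 (f = -6 - 2 = -8)
s(l, W) = l - 8*W*l (s(l, W) = (-8*l)*W + l = -8*W*l + l = l - 8*W*l)
q(J, y) = √(-3 + J)
q(s(6, 3), 4)*(-13*4*19) = √(-3 + 6*(1 - 8*3))*(-13*4*19) = √(-3 + 6*(1 - 24))*(-52*19) = √(-3 + 6*(-23))*(-988) = √(-3 - 138)*(-988) = √(-141)*(-988) = (I*√141)*(-988) = -988*I*√141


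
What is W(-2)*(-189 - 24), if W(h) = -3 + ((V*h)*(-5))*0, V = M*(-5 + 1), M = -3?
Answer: 639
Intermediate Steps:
V = 12 (V = -3*(-5 + 1) = -3*(-4) = 12)
W(h) = -3 (W(h) = -3 + ((12*h)*(-5))*0 = -3 - 60*h*0 = -3 + 0 = -3)
W(-2)*(-189 - 24) = -3*(-189 - 24) = -3*(-213) = 639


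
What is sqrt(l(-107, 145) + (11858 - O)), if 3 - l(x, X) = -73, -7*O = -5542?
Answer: 2*sqrt(136493)/7 ≈ 105.56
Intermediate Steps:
O = 5542/7 (O = -1/7*(-5542) = 5542/7 ≈ 791.71)
l(x, X) = 76 (l(x, X) = 3 - 1*(-73) = 3 + 73 = 76)
sqrt(l(-107, 145) + (11858 - O)) = sqrt(76 + (11858 - 1*5542/7)) = sqrt(76 + (11858 - 5542/7)) = sqrt(76 + 77464/7) = sqrt(77996/7) = 2*sqrt(136493)/7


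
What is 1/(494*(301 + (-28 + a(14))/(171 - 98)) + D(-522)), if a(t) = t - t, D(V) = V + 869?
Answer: 73/10866161 ≈ 6.7181e-6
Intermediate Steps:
D(V) = 869 + V
a(t) = 0
1/(494*(301 + (-28 + a(14))/(171 - 98)) + D(-522)) = 1/(494*(301 + (-28 + 0)/(171 - 98)) + (869 - 522)) = 1/(494*(301 - 28/73) + 347) = 1/(494*(21945/73) + 347) = 1/(10840830/73 + 347) = 1/(10866161/73) = 73/10866161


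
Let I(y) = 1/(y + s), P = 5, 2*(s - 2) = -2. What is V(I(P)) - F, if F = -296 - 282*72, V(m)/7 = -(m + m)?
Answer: 61793/3 ≈ 20598.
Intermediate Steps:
s = 1 (s = 2 + (½)*(-2) = 2 - 1 = 1)
I(y) = 1/(1 + y) (I(y) = 1/(y + 1) = 1/(1 + y))
V(m) = -14*m (V(m) = 7*(-(m + m)) = 7*(-2*m) = -14*m)
F = -20600 (F = -296 - 20304 = -20600)
V(I(P)) - F = -14/(1 + 5) - 1*(-20600) = -14/6 + 20600 = -14*⅙ + 20600 = -7/3 + 20600 = 61793/3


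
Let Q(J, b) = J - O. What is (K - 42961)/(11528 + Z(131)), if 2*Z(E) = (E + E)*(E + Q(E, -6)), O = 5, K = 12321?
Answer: -6128/9039 ≈ -0.67795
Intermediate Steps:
Q(J, b) = -5 + J (Q(J, b) = J - 1*5 = J - 5 = -5 + J)
Z(E) = E*(-5 + 2*E) (Z(E) = ((E + E)*(E + (-5 + E)))/2 = ((2*E)*(-5 + 2*E))/2 = (2*E*(-5 + 2*E))/2 = E*(-5 + 2*E))
(K - 42961)/(11528 + Z(131)) = (12321 - 42961)/(11528 + 131*(-5 + 2*131)) = -30640/(11528 + 131*(-5 + 262)) = -30640/(11528 + 131*257) = -30640/(11528 + 33667) = -30640/45195 = -30640*1/45195 = -6128/9039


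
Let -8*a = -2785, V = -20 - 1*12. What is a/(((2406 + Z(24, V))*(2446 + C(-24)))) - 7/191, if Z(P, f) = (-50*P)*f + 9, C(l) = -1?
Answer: -1117571573/30496641480 ≈ -0.036646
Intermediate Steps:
V = -32 (V = -20 - 12 = -32)
Z(P, f) = 9 - 50*P*f (Z(P, f) = -50*P*f + 9 = 9 - 50*P*f)
a = 2785/8 (a = -⅛*(-2785) = 2785/8 ≈ 348.13)
a/(((2406 + Z(24, V))*(2446 + C(-24)))) - 7/191 = 2785/(8*(((2406 + (9 - 50*24*(-32)))*(2446 - 1)))) - 7/191 = 2785/(8*(((2406 + (9 + 38400))*2445))) - 7*1/191 = 2785/(8*(((2406 + 38409)*2445))) - 7/191 = 2785/(8*((40815*2445))) - 7/191 = (2785/8)/99792675 - 7/191 = (2785/8)*(1/99792675) - 7/191 = 557/159668280 - 7/191 = -1117571573/30496641480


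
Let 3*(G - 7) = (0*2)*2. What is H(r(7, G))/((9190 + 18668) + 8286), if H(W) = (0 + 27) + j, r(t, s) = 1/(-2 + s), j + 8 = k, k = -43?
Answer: -1/1506 ≈ -0.00066401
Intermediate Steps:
j = -51 (j = -8 - 43 = -51)
G = 7 (G = 7 + ((0*2)*2)/3 = 7 + (0*2)/3 = 7 + (1/3)*0 = 7 + 0 = 7)
H(W) = -24 (H(W) = (0 + 27) - 51 = 27 - 51 = -24)
H(r(7, G))/((9190 + 18668) + 8286) = -24/((9190 + 18668) + 8286) = -24/(27858 + 8286) = -24/36144 = -24*1/36144 = -1/1506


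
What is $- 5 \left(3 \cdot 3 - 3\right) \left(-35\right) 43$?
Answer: $45150$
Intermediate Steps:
$- 5 \left(3 \cdot 3 - 3\right) \left(-35\right) 43 = - 5 \left(9 - 3\right) \left(-35\right) 43 = \left(-5\right) 6 \left(-35\right) 43 = \left(-30\right) \left(-35\right) 43 = 1050 \cdot 43 = 45150$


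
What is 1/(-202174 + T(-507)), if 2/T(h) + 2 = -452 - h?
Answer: -53/10715220 ≈ -4.9462e-6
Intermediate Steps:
T(h) = 2/(-454 - h) (T(h) = 2/(-2 + (-452 - h)) = 2/(-454 - h))
1/(-202174 + T(-507)) = 1/(-202174 - 2/(454 - 507)) = 1/(-202174 - 2/(-53)) = 1/(-202174 - 2*(-1/53)) = 1/(-202174 + 2/53) = 1/(-10715220/53) = -53/10715220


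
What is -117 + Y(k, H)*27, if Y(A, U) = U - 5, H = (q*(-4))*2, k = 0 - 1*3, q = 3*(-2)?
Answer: 1044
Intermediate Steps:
q = -6
k = -3 (k = 0 - 3 = -3)
H = 48 (H = -6*(-4)*2 = 24*2 = 48)
Y(A, U) = -5 + U
-117 + Y(k, H)*27 = -117 + (-5 + 48)*27 = -117 + 43*27 = -117 + 1161 = 1044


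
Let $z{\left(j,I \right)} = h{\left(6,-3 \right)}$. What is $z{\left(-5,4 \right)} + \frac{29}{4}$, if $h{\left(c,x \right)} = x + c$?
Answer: $\frac{41}{4} \approx 10.25$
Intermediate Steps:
$h{\left(c,x \right)} = c + x$
$z{\left(j,I \right)} = 3$ ($z{\left(j,I \right)} = 6 - 3 = 3$)
$z{\left(-5,4 \right)} + \frac{29}{4} = 3 + \frac{29}{4} = \frac{41}{4}$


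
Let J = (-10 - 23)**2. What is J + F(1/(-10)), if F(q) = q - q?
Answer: 1089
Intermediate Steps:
F(q) = 0
J = 1089 (J = (-33)**2 = 1089)
J + F(1/(-10)) = 1089 + 0 = 1089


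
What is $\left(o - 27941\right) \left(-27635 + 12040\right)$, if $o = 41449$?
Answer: $-210657260$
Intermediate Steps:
$\left(o - 27941\right) \left(-27635 + 12040\right) = \left(41449 - 27941\right) \left(-27635 + 12040\right) = 13508 \left(-15595\right) = -210657260$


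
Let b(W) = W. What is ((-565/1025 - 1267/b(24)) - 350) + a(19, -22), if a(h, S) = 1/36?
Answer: -5952931/14760 ≈ -403.31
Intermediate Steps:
a(h, S) = 1/36
((-565/1025 - 1267/b(24)) - 350) + a(19, -22) = ((-565/1025 - 1267/24) - 350) + 1/36 = ((-565*1/1025 - 1267*1/24) - 350) + 1/36 = ((-113/205 - 1267/24) - 350) + 1/36 = (-262447/4920 - 350) + 1/36 = -1984447/4920 + 1/36 = -5952931/14760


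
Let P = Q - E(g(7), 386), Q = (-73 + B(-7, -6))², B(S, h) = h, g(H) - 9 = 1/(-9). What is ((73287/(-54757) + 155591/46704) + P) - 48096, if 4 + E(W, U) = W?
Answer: -18890499881191/451300752 ≈ -41858.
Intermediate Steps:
g(H) = 80/9 (g(H) = 9 + 1/(-9) = 9 - ⅑ = 80/9)
E(W, U) = -4 + W
Q = 6241 (Q = (-73 - 6)² = (-79)² = 6241)
P = 56125/9 (P = 6241 - (-4 + 80/9) = 6241 - 1*44/9 = 6241 - 44/9 = 56125/9 ≈ 6236.1)
((73287/(-54757) + 155591/46704) + P) - 48096 = ((73287/(-54757) + 155591/46704) + 56125/9) - 48096 = ((73287*(-1/54757) + 155591*(1/46704)) + 56125/9) - 48096 = ((-4311/3221 + 155591/46704) + 56125/9) - 48096 = (299817667/150433584 + 56125/9) - 48096 = 2815261087001/451300752 - 48096 = -18890499881191/451300752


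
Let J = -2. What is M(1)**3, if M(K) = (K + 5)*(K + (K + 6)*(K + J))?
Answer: -46656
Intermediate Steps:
M(K) = (5 + K)*(K + (-2 + K)*(6 + K)) (M(K) = (K + 5)*(K + (K + 6)*(K - 2)) = (5 + K)*(K + (6 + K)*(-2 + K)) = (5 + K)*(K + (-2 + K)*(6 + K)))
M(1)**3 = (-60 + 1**3 + 10*1**2 + 13*1)**3 = (-60 + 1 + 10*1 + 13)**3 = (-60 + 1 + 10 + 13)**3 = (-36)**3 = -46656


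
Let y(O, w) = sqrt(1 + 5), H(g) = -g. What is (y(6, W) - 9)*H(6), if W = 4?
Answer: 54 - 6*sqrt(6) ≈ 39.303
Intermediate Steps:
y(O, w) = sqrt(6)
(y(6, W) - 9)*H(6) = (sqrt(6) - 9)*(-1*6) = (-9 + sqrt(6))*(-6) = 54 - 6*sqrt(6)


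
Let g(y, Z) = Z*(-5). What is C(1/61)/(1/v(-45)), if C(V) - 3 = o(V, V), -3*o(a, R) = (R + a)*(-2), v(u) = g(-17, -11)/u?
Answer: -6083/1647 ≈ -3.6934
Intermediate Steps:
g(y, Z) = -5*Z
v(u) = 55/u (v(u) = (-5*(-11))/u = 55/u)
o(a, R) = 2*R/3 + 2*a/3 (o(a, R) = -(R + a)*(-2)/3 = -(-2*R - 2*a)/3 = 2*R/3 + 2*a/3)
C(V) = 3 + 4*V/3 (C(V) = 3 + (2*V/3 + 2*V/3) = 3 + 4*V/3)
C(1/61)/(1/v(-45)) = (3 + (4/3)/61)/(1/(55/(-45))) = (3 + (4/3)*(1/61))/(1/(55*(-1/45))) = (3 + 4/183)/(1/(-11/9)) = 553/(183*(-9/11)) = (553/183)*(-11/9) = -6083/1647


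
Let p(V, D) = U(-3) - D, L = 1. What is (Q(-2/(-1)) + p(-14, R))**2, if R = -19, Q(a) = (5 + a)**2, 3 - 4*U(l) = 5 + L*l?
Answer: 74529/16 ≈ 4658.1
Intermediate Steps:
U(l) = -1/2 - l/4 (U(l) = 3/4 - (5 + 1*l)/4 = 3/4 - (5 + l)/4 = 3/4 + (-5/4 - l/4) = -1/2 - l/4)
p(V, D) = 1/4 - D (p(V, D) = (-1/2 - 1/4*(-3)) - D = (-1/2 + 3/4) - D = 1/4 - D)
(Q(-2/(-1)) + p(-14, R))**2 = ((5 - 2/(-1))**2 + (1/4 - 1*(-19)))**2 = ((5 - 2*(-1))**2 + (1/4 + 19))**2 = ((5 + 2)**2 + 77/4)**2 = (7**2 + 77/4)**2 = (49 + 77/4)**2 = (273/4)**2 = 74529/16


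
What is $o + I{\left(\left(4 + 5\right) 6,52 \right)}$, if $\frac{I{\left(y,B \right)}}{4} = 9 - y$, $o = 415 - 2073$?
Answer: $-1838$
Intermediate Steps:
$o = -1658$ ($o = 415 - 2073 = -1658$)
$I{\left(y,B \right)} = 36 - 4 y$ ($I{\left(y,B \right)} = 4 \left(9 - y\right) = 36 - 4 y$)
$o + I{\left(\left(4 + 5\right) 6,52 \right)} = -1658 + \left(36 - 4 \left(4 + 5\right) 6\right) = -1658 + \left(36 - 4 \cdot 9 \cdot 6\right) = -1658 + \left(36 - 216\right) = -1658 - 180 = -1838$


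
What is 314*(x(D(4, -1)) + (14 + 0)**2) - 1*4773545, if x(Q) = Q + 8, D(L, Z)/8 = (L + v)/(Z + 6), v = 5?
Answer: -23524837/5 ≈ -4.7050e+6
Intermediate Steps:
D(L, Z) = 8*(5 + L)/(6 + Z) (D(L, Z) = 8*((L + 5)/(Z + 6)) = 8*((5 + L)/(6 + Z)) = 8*(5 + L)/(6 + Z))
x(Q) = 8 + Q
314*(x(D(4, -1)) + (14 + 0)**2) - 1*4773545 = 314*((8 + 8*(5 + 4)/(6 - 1)) + (14 + 0)**2) - 1*4773545 = 314*((8 + 8*9/5) + 14**2) - 4773545 = 314*((8 + 8*(1/5)*9) + 196) - 4773545 = 314*((8 + 72/5) + 196) - 4773545 = 314*(112/5 + 196) - 4773545 = 314*(1092/5) - 4773545 = 342888/5 - 4773545 = -23524837/5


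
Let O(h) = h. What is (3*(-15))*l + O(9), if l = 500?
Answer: -22491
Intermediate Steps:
(3*(-15))*l + O(9) = (3*(-15))*500 + 9 = -45*500 + 9 = -22500 + 9 = -22491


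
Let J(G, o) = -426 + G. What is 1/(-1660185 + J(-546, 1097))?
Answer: -1/1661157 ≈ -6.0199e-7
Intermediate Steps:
1/(-1660185 + J(-546, 1097)) = 1/(-1660185 + (-426 - 546)) = 1/(-1660185 - 972) = 1/(-1661157) = -1/1661157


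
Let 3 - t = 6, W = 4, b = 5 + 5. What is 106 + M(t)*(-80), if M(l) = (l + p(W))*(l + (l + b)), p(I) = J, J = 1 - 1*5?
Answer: 2346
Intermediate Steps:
b = 10
t = -3 (t = 3 - 1*6 = 3 - 6 = -3)
J = -4 (J = 1 - 5 = -4)
p(I) = -4
M(l) = (-4 + l)*(10 + 2*l) (M(l) = (l - 4)*(l + (l + 10)) = (-4 + l)*(l + (10 + l)) = (-4 + l)*(10 + 2*l))
106 + M(t)*(-80) = 106 + (-40 + 2*(-3) + 2*(-3)²)*(-80) = 106 + (-40 - 6 + 2*9)*(-80) = 106 + (-40 - 6 + 18)*(-80) = 106 - 28*(-80) = 106 + 2240 = 2346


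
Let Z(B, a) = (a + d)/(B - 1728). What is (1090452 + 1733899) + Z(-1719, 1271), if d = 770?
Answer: 9735535856/3447 ≈ 2.8244e+6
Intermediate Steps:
Z(B, a) = (770 + a)/(-1728 + B) (Z(B, a) = (a + 770)/(B - 1728) = (770 + a)/(-1728 + B))
(1090452 + 1733899) + Z(-1719, 1271) = (1090452 + 1733899) + (770 + 1271)/(-1728 - 1719) = 2824351 + 2041/(-3447) = 2824351 - 1/3447*2041 = 2824351 - 2041/3447 = 9735535856/3447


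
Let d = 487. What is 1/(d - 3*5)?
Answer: 1/472 ≈ 0.0021186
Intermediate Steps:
1/(d - 3*5) = 1/(487 - 3*5) = 1/(487 - 15) = 1/472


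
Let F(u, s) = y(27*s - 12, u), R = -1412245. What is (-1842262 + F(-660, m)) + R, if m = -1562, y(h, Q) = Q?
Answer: -3255167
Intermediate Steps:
F(u, s) = u
(-1842262 + F(-660, m)) + R = (-1842262 - 660) - 1412245 = -1842922 - 1412245 = -3255167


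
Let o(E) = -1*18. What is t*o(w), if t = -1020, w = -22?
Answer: 18360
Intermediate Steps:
o(E) = -18
t*o(w) = -1020*(-18) = 18360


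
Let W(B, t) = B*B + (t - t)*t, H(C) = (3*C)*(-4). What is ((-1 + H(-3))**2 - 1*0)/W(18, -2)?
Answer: 1225/324 ≈ 3.7809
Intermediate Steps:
H(C) = -12*C
W(B, t) = B**2 (W(B, t) = B**2 + 0*t = B**2 + 0 = B**2)
((-1 + H(-3))**2 - 1*0)/W(18, -2) = ((-1 - 12*(-3))**2 - 1*0)/(18**2) = ((-1 + 36)**2 + 0)/324 = (35**2 + 0)*(1/324) = (1225 + 0)*(1/324) = 1225*(1/324) = 1225/324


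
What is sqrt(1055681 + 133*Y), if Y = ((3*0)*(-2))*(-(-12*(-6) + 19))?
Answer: sqrt(1055681) ≈ 1027.5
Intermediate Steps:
Y = 0 (Y = (0*(-2))*(-(72 + 19)) = 0*(-1*91) = 0*(-91) = 0)
sqrt(1055681 + 133*Y) = sqrt(1055681 + 133*0) = sqrt(1055681 + 0) = sqrt(1055681)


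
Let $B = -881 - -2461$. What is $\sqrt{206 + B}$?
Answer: $\sqrt{1786} \approx 42.261$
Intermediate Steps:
$B = 1580$ ($B = -881 + 2461 = 1580$)
$\sqrt{206 + B} = \sqrt{206 + 1580} = \sqrt{1786}$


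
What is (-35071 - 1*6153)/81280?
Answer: -5153/10160 ≈ -0.50718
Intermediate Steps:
(-35071 - 1*6153)/81280 = (-35071 - 6153)*(1/81280) = -41224*1/81280 = -5153/10160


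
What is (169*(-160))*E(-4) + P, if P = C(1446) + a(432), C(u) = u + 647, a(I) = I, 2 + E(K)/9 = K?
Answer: 1462685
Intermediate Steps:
E(K) = -18 + 9*K
C(u) = 647 + u
P = 2525 (P = (647 + 1446) + 432 = 2093 + 432 = 2525)
(169*(-160))*E(-4) + P = (169*(-160))*(-18 + 9*(-4)) + 2525 = -27040*(-18 - 36) + 2525 = -27040*(-54) + 2525 = 1460160 + 2525 = 1462685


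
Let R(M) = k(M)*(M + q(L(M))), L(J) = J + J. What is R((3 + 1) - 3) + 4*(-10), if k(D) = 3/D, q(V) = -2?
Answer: -43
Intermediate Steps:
L(J) = 2*J
R(M) = 3*(-2 + M)/M (R(M) = (3/M)*(M - 2) = (3/M)*(-2 + M) = 3*(-2 + M)/M)
R((3 + 1) - 3) + 4*(-10) = (3 - 6/((3 + 1) - 3)) + 4*(-10) = (3 - 6/(4 - 3)) - 40 = (3 - 6/1) - 40 = (3 - 6*1) - 40 = (3 - 6) - 40 = -3 - 40 = -43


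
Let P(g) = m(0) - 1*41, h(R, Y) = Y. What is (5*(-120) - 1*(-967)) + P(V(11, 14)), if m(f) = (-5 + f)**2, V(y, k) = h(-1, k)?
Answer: 351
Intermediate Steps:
V(y, k) = k
P(g) = -16 (P(g) = (-5 + 0)**2 - 1*41 = (-5)**2 - 41 = 25 - 41 = -16)
(5*(-120) - 1*(-967)) + P(V(11, 14)) = (5*(-120) - 1*(-967)) - 16 = (-600 + 967) - 16 = 367 - 16 = 351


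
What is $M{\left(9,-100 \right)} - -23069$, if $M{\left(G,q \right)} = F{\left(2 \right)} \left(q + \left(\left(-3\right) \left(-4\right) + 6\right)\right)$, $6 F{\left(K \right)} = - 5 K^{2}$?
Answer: $\frac{70027}{3} \approx 23342.0$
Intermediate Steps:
$F{\left(K \right)} = - \frac{5 K^{2}}{6}$ ($F{\left(K \right)} = \frac{\left(-5\right) K^{2}}{6} = - \frac{5 K^{2}}{6}$)
$M{\left(G,q \right)} = -60 - \frac{10 q}{3}$ ($M{\left(G,q \right)} = - \frac{5 \cdot 2^{2}}{6} \left(q + \left(\left(-3\right) \left(-4\right) + 6\right)\right) = \left(- \frac{5}{6}\right) 4 \left(q + \left(12 + 6\right)\right) = - \frac{10 \left(q + 18\right)}{3} = - \frac{10 \left(18 + q\right)}{3} = -60 - \frac{10 q}{3}$)
$M{\left(9,-100 \right)} - -23069 = \left(-60 - - \frac{1000}{3}\right) - -23069 = \left(-60 + \frac{1000}{3}\right) + 23069 = \frac{820}{3} + 23069 = \frac{70027}{3}$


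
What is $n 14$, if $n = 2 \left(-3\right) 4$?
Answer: $-336$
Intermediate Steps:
$n = -24$ ($n = \left(-6\right) 4 = -24$)
$n 14 = \left(-24\right) 14 = -336$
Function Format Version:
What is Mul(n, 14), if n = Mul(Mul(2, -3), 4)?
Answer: -336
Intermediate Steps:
n = -24 (n = Mul(-6, 4) = -24)
Mul(n, 14) = Mul(-24, 14) = -336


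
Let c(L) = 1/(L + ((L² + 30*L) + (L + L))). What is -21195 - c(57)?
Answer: -108730351/5130 ≈ -21195.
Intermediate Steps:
c(L) = 1/(L² + 33*L) (c(L) = 1/(L + ((L² + 30*L) + 2*L)) = 1/(L + (L² + 32*L)) = 1/(L² + 33*L))
-21195 - c(57) = -21195 - 1/(57*(33 + 57)) = -21195 - 1/(57*90) = -21195 - 1*1/5130 = -21195 - 1/5130 = -108730351/5130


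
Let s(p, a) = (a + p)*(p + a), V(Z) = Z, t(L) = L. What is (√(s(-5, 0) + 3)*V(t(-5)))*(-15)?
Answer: 150*√7 ≈ 396.86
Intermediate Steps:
s(p, a) = (a + p)² (s(p, a) = (a + p)*(a + p) = (a + p)²)
(√(s(-5, 0) + 3)*V(t(-5)))*(-15) = (√((0 - 5)² + 3)*(-5))*(-15) = (√((-5)² + 3)*(-5))*(-15) = (√(25 + 3)*(-5))*(-15) = (√28*(-5))*(-15) = ((2*√7)*(-5))*(-15) = -10*√7*(-15) = 150*√7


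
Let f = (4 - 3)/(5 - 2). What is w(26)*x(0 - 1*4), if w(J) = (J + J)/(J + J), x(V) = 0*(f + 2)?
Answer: 0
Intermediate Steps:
f = ⅓ (f = 1/3 = 1*(⅓) = ⅓ ≈ 0.33333)
x(V) = 0 (x(V) = 0*(⅓ + 2) = 0*(7/3) = 0)
w(J) = 1 (w(J) = (2*J)/((2*J)) = (2*J)*(1/(2*J)) = 1)
w(26)*x(0 - 1*4) = 1*0 = 0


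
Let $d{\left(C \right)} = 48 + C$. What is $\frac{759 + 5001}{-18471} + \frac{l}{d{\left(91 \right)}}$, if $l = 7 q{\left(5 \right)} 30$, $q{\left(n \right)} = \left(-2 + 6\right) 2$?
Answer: $\frac{10076880}{855823} \approx 11.774$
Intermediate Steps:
$q{\left(n \right)} = 8$ ($q{\left(n \right)} = 4 \cdot 2 = 8$)
$l = 1680$ ($l = 7 \cdot 8 \cdot 30 = 56 \cdot 30 = 1680$)
$\frac{759 + 5001}{-18471} + \frac{l}{d{\left(91 \right)}} = \frac{759 + 5001}{-18471} + \frac{1680}{48 + 91} = 5760 \left(- \frac{1}{18471}\right) + \frac{1680}{139} = - \frac{1920}{6157} + 1680 \cdot \frac{1}{139} = - \frac{1920}{6157} + \frac{1680}{139} = \frac{10076880}{855823}$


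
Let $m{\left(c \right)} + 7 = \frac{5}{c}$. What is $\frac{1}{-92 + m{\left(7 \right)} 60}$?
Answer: $- \frac{7}{3284} \approx -0.0021315$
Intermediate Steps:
$m{\left(c \right)} = -7 + \frac{5}{c}$
$\frac{1}{-92 + m{\left(7 \right)} 60} = \frac{1}{-92 + \left(-7 + \frac{5}{7}\right) 60} = \frac{1}{-92 - \frac{2640}{7}} = \frac{1}{- \frac{3284}{7}} = - \frac{7}{3284}$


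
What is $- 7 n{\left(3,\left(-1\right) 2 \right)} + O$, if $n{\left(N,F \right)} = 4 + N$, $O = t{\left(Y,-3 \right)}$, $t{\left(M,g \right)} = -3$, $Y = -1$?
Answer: $-52$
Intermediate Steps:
$O = -3$
$- 7 n{\left(3,\left(-1\right) 2 \right)} + O = - 7 \left(4 + 3\right) - 3 = \left(-7\right) 7 - 3 = -49 - 3 = -52$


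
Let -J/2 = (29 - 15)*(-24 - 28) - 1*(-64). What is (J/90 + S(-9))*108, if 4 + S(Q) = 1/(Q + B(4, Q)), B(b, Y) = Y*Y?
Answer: 11631/10 ≈ 1163.1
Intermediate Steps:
B(b, Y) = Y²
S(Q) = -4 + 1/(Q + Q²)
J = 1328 (J = -2*((29 - 15)*(-24 - 28) - 1*(-64)) = -2*(14*(-52) + 64) = -2*(-728 + 64) = -2*(-664) = 1328)
(J/90 + S(-9))*108 = (1328/90 + (1 - 4*(-9) - 4*(-9)²)/((-9)*(1 - 9)))*108 = (1328*(1/90) - ⅑*(1 + 36 - 4*81)/(-8))*108 = (664/45 - ⅑*(-⅛)*(1 + 36 - 324))*108 = (664/45 - ⅑*(-⅛)*(-287))*108 = (664/45 - 287/72)*108 = (3877/360)*108 = 11631/10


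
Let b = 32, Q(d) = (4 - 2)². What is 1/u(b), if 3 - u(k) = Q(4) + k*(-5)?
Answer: 1/159 ≈ 0.0062893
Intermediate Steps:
Q(d) = 4 (Q(d) = 2² = 4)
u(k) = -1 + 5*k (u(k) = 3 - (4 + k*(-5)) = 3 - (4 - 5*k) = 3 + (-4 + 5*k) = -1 + 5*k)
1/u(b) = 1/(-1 + 5*32) = 1/(-1 + 160) = 1/159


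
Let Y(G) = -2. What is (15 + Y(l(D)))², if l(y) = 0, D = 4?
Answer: 169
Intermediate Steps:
(15 + Y(l(D)))² = (15 - 2)² = 13² = 169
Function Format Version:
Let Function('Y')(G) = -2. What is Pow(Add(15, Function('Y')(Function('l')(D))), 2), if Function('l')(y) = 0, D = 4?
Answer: 169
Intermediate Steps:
Pow(Add(15, Function('Y')(Function('l')(D))), 2) = Pow(Add(15, -2), 2) = Pow(13, 2) = 169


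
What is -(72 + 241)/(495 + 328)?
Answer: -313/823 ≈ -0.38032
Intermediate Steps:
-(72 + 241)/(495 + 328) = -313/823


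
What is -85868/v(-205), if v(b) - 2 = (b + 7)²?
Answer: -42934/19603 ≈ -2.1902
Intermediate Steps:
v(b) = 2 + (7 + b)² (v(b) = 2 + (b + 7)² = 2 + (7 + b)²)
-85868/v(-205) = -85868/(2 + (7 - 205)²) = -85868/(2 + (-198)²) = -85868/(2 + 39204) = -85868/39206 = -85868*1/39206 = -42934/19603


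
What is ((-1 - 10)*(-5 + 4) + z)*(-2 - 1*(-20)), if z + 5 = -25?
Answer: -342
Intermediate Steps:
z = -30 (z = -5 - 25 = -30)
((-1 - 10)*(-5 + 4) + z)*(-2 - 1*(-20)) = ((-1 - 10)*(-5 + 4) - 30)*(-2 - 1*(-20)) = (-11*(-1) - 30)*(-2 + 20) = (11 - 30)*18 = -19*18 = -342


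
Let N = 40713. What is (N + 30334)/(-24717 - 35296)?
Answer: -71047/60013 ≈ -1.1839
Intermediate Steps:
(N + 30334)/(-24717 - 35296) = (40713 + 30334)/(-24717 - 35296) = 71047/(-60013) = 71047*(-1/60013) = -71047/60013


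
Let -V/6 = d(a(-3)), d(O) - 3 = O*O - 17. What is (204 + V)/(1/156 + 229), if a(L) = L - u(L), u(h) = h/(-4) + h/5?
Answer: 1782027/1786250 ≈ 0.99764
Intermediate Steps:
u(h) = -h/20 (u(h) = h*(-¼) + h*(⅕) = -h/4 + h/5 = -h/20)
a(L) = 21*L/20 (a(L) = L - (-1)*L/20 = L + L/20 = 21*L/20)
d(O) = -14 + O² (d(O) = 3 + (O*O - 17) = 3 + (O² - 17) = 3 + (-17 + O²) = -14 + O²)
V = 4893/200 (V = -6*(-14 + ((21/20)*(-3))²) = -6*(-14 + (-63/20)²) = -6*(-14 + 3969/400) = -6*(-1631/400) = 4893/200 ≈ 24.465)
(204 + V)/(1/156 + 229) = (204 + 4893/200)/(1/156 + 229) = 45693/(200*(1/156 + 229)) = 45693/(200*(35725/156)) = (45693/200)*(156/35725) = 1782027/1786250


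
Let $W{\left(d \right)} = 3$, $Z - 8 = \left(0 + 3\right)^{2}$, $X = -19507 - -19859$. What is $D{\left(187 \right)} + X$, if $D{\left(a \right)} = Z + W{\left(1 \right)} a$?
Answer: $930$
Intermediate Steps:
$X = 352$ ($X = -19507 + 19859 = 352$)
$Z = 17$ ($Z = 8 + \left(0 + 3\right)^{2} = 8 + 3^{2} = 8 + 9 = 17$)
$D{\left(a \right)} = 17 + 3 a$
$D{\left(187 \right)} + X = \left(17 + 3 \cdot 187\right) + 352 = \left(17 + 561\right) + 352 = 578 + 352 = 930$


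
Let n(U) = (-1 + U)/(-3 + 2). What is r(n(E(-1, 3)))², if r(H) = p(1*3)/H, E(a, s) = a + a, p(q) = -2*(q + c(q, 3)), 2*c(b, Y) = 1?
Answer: 49/9 ≈ 5.4444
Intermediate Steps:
c(b, Y) = ½ (c(b, Y) = (½)*1 = ½)
p(q) = -1 - 2*q (p(q) = -2*(q + ½) = -2*(½ + q) = -1 - 2*q)
E(a, s) = 2*a
n(U) = 1 - U (n(U) = (-1 + U)/(-1) = (-1 + U)*(-1) = 1 - U)
r(H) = -7/H (r(H) = (-1 - 2*3)/H = (-1 - 6)/H = -7/H)
r(n(E(-1, 3)))² = (-7/(1 - 2*(-1)))² = (-7/(1 - 1*(-2)))² = (-7/(1 + 2))² = (-7/3)² = 49/9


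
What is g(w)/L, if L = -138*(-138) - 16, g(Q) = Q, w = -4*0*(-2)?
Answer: 0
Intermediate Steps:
w = 0 (w = 0*(-2) = 0)
L = 19028 (L = 19044 - 16 = 19028)
g(w)/L = 0/19028 = 0*(1/19028) = 0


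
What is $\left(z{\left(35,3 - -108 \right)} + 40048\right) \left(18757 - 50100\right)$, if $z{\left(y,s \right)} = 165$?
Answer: $-1260396059$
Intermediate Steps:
$\left(z{\left(35,3 - -108 \right)} + 40048\right) \left(18757 - 50100\right) = \left(165 + 40048\right) \left(18757 - 50100\right) = 40213 \left(-31343\right) = -1260396059$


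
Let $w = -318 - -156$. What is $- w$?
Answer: $162$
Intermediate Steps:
$w = -162$ ($w = -318 + 156 = -162$)
$- w = \left(-1\right) \left(-162\right) = 162$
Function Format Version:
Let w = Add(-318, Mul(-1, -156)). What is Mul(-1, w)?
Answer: 162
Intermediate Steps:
w = -162 (w = Add(-318, 156) = -162)
Mul(-1, w) = Mul(-1, -162) = 162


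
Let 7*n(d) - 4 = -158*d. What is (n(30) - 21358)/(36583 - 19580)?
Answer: -154242/119021 ≈ -1.2959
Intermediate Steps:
n(d) = 4/7 - 158*d/7 (n(d) = 4/7 + (-158*d)/7 = 4/7 - 158*d/7)
(n(30) - 21358)/(36583 - 19580) = ((4/7 - 158/7*30) - 21358)/(36583 - 19580) = ((4/7 - 4740/7) - 21358)/17003 = (-4736/7 - 21358)*(1/17003) = -154242/7*1/17003 = -154242/119021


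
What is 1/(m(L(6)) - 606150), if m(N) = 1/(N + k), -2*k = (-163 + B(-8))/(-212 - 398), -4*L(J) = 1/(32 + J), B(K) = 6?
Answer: -6271/3801213010 ≈ -1.6497e-6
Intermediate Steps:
L(J) = -1/(4*(32 + J))
k = -157/1220 (k = -(-163 + 6)/(2*(-212 - 398)) = -(-157)/(2*(-610)) = -(-157)*(-1)/(2*610) = -½*157/610 = -157/1220 ≈ -0.12869)
m(N) = 1/(-157/1220 + N) (m(N) = 1/(N - 157/1220) = 1/(-157/1220 + N))
1/(m(L(6)) - 606150) = 1/(1220/(-157 + 1220*(-1/(128 + 4*6))) - 606150) = 1/(1220/(-157 + 1220*(-1/(128 + 24))) - 606150) = 1/(1220/(-157 + 1220*(-1/152)) - 606150) = 1/(1220/(-157 - 305/38) - 606150) = 1/(1220/(-6271/38) - 606150) = 1/(1220*(-38/6271) - 606150) = 1/(-46360/6271 - 606150) = 1/(-3801213010/6271) = -6271/3801213010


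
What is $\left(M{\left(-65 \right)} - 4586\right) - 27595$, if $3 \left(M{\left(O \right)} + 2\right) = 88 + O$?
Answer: $- \frac{96526}{3} \approx -32175.0$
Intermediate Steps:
$M{\left(O \right)} = \frac{82}{3} + \frac{O}{3}$ ($M{\left(O \right)} = -2 + \frac{88 + O}{3} = -2 + \left(\frac{88}{3} + \frac{O}{3}\right) = \frac{82}{3} + \frac{O}{3}$)
$\left(M{\left(-65 \right)} - 4586\right) - 27595 = \left(\left(\frac{82}{3} + \frac{1}{3} \left(-65\right)\right) - 4586\right) - 27595 = \left(\left(\frac{82}{3} - \frac{65}{3}\right) - 4586\right) - 27595 = \left(\frac{17}{3} - 4586\right) - 27595 = - \frac{13741}{3} - 27595 = - \frac{96526}{3}$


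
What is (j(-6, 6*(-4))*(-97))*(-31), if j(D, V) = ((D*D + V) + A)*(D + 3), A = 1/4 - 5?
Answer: -261609/4 ≈ -65402.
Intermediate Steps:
A = -19/4 (A = 1/4 - 5 = -19/4 ≈ -4.7500)
j(D, V) = (3 + D)*(-19/4 + V + D**2) (j(D, V) = ((D*D + V) - 19/4)*(D + 3) = ((D**2 + V) - 19/4)*(3 + D) = ((V + D**2) - 19/4)*(3 + D) = (-19/4 + V + D**2)*(3 + D) = (3 + D)*(-19/4 + V + D**2))
(j(-6, 6*(-4))*(-97))*(-31) = ((-57/4 + (-6)**3 + 3*(6*(-4)) + 3*(-6)**2 - 19/4*(-6) - 36*(-4))*(-97))*(-31) = ((-57/4 - 216 + 3*(-24) + 3*36 + 57/2 - 6*(-24))*(-97))*(-31) = ((-57/4 - 216 - 72 + 108 + 57/2 + 144)*(-97))*(-31) = -87/4*(-97)*(-31) = (8439/4)*(-31) = -261609/4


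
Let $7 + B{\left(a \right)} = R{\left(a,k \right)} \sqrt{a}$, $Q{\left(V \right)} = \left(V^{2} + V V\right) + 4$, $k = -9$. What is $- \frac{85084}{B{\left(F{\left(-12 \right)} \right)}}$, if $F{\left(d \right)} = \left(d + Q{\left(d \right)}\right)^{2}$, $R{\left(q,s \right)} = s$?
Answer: $\frac{85084}{2527} \approx 33.67$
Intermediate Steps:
$Q{\left(V \right)} = 4 + 2 V^{2}$ ($Q{\left(V \right)} = \left(V^{2} + V^{2}\right) + 4 = 2 V^{2} + 4 = 4 + 2 V^{2}$)
$F{\left(d \right)} = \left(4 + d + 2 d^{2}\right)^{2}$ ($F{\left(d \right)} = \left(d + \left(4 + 2 d^{2}\right)\right)^{2} = \left(4 + d + 2 d^{2}\right)^{2}$)
$B{\left(a \right)} = -7 - 9 \sqrt{a}$
$- \frac{85084}{B{\left(F{\left(-12 \right)} \right)}} = - \frac{85084}{-7 - 9 \sqrt{\left(4 - 12 + 2 \left(-12\right)^{2}\right)^{2}}} = - \frac{85084}{-7 - 9 \sqrt{\left(4 - 12 + 2 \cdot 144\right)^{2}}} = - \frac{85084}{-7 - 9 \sqrt{\left(4 - 12 + 288\right)^{2}}} = - \frac{85084}{-7 - 9 \sqrt{280^{2}}} = - \frac{85084}{-7 - 9 \sqrt{78400}} = - \frac{85084}{-7 - 2520} = - \frac{85084}{-2527} = \left(-85084\right) \left(- \frac{1}{2527}\right) = \frac{85084}{2527}$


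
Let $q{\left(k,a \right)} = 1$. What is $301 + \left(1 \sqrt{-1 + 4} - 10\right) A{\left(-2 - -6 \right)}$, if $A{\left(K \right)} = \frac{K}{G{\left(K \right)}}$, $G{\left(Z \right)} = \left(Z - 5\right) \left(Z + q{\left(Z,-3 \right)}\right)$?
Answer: $309 - \frac{4 \sqrt{3}}{5} \approx 307.61$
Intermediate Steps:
$G{\left(Z \right)} = \left(1 + Z\right) \left(-5 + Z\right)$ ($G{\left(Z \right)} = \left(Z - 5\right) \left(Z + 1\right) = \left(-5 + Z\right) \left(1 + Z\right) = \left(1 + Z\right) \left(-5 + Z\right)$)
$A{\left(K \right)} = \frac{K}{-5 + K^{2} - 4 K}$
$301 + \left(1 \sqrt{-1 + 4} - 10\right) A{\left(-2 - -6 \right)} = 301 + \left(1 \sqrt{-1 + 4} - 10\right) \frac{-2 - -6}{-5 + \left(-2 - -6\right)^{2} - 4 \left(-2 - -6\right)} = 301 + \left(1 \sqrt{3} - 10\right) \frac{-2 + 6}{-5 + \left(-2 + 6\right)^{2} - 4 \left(-2 + 6\right)} = 301 + \left(\sqrt{3} - 10\right) \frac{4}{-5 + 4^{2} - 16} = 301 + \left(-10 + \sqrt{3}\right) \frac{4}{-5 + 16 - 16} = 301 + \left(-10 + \sqrt{3}\right) \frac{4}{-5} = 301 + \left(-10 + \sqrt{3}\right) 4 \left(- \frac{1}{5}\right) = 301 + \left(-10 + \sqrt{3}\right) \left(- \frac{4}{5}\right) = 301 + \left(8 - \frac{4 \sqrt{3}}{5}\right) = 309 - \frac{4 \sqrt{3}}{5}$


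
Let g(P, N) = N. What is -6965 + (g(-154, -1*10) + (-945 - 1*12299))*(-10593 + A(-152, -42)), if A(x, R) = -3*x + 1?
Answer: 134335579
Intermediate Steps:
A(x, R) = 1 - 3*x
-6965 + (g(-154, -1*10) + (-945 - 1*12299))*(-10593 + A(-152, -42)) = -6965 + (-1*10 + (-945 - 1*12299))*(-10593 + (1 - 3*(-152))) = -6965 + (-10 + (-945 - 12299))*(-10593 + (1 + 456)) = -6965 + (-10 - 13244)*(-10593 + 457) = -6965 - 13254*(-10136) = -6965 + 134342544 = 134335579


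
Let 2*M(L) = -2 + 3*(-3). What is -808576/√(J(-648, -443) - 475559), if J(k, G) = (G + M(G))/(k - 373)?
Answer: 808576*I*√1982966966402/971090581 ≈ 1172.5*I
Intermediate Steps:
M(L) = -11/2 (M(L) = (-2 + 3*(-3))/2 = (-2 - 9)/2 = (½)*(-11) = -11/2)
J(k, G) = (-11/2 + G)/(-373 + k) (J(k, G) = (G - 11/2)/(k - 373) = (-11/2 + G)/(-373 + k))
-808576/√(J(-648, -443) - 475559) = -808576/√((-11/2 - 443)/(-373 - 648) - 475559) = -808576/√(-897/2/(-1021) - 475559) = -808576/√(-1/1021*(-897/2) - 475559) = -808576/√(897/2042 - 475559) = -808576*(-I*√1982966966402/971090581) = -(-808576)*I*√1982966966402/971090581 = 808576*I*√1982966966402/971090581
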